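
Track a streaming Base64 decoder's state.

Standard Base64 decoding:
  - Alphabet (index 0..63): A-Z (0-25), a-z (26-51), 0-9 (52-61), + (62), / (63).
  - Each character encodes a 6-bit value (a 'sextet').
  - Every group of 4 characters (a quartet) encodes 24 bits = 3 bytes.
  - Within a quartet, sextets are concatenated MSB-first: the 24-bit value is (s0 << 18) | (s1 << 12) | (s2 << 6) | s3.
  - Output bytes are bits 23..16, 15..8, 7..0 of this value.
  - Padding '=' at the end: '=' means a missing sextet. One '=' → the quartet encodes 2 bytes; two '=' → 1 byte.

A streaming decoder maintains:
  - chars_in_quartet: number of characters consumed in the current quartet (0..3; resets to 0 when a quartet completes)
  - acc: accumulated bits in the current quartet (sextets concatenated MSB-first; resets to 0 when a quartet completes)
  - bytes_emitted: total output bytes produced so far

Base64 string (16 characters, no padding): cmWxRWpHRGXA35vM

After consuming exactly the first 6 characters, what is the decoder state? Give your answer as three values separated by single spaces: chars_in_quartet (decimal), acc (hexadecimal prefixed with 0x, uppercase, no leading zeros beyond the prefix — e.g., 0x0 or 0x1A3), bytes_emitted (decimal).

After char 0 ('c'=28): chars_in_quartet=1 acc=0x1C bytes_emitted=0
After char 1 ('m'=38): chars_in_quartet=2 acc=0x726 bytes_emitted=0
After char 2 ('W'=22): chars_in_quartet=3 acc=0x1C996 bytes_emitted=0
After char 3 ('x'=49): chars_in_quartet=4 acc=0x7265B1 -> emit 72 65 B1, reset; bytes_emitted=3
After char 4 ('R'=17): chars_in_quartet=1 acc=0x11 bytes_emitted=3
After char 5 ('W'=22): chars_in_quartet=2 acc=0x456 bytes_emitted=3

Answer: 2 0x456 3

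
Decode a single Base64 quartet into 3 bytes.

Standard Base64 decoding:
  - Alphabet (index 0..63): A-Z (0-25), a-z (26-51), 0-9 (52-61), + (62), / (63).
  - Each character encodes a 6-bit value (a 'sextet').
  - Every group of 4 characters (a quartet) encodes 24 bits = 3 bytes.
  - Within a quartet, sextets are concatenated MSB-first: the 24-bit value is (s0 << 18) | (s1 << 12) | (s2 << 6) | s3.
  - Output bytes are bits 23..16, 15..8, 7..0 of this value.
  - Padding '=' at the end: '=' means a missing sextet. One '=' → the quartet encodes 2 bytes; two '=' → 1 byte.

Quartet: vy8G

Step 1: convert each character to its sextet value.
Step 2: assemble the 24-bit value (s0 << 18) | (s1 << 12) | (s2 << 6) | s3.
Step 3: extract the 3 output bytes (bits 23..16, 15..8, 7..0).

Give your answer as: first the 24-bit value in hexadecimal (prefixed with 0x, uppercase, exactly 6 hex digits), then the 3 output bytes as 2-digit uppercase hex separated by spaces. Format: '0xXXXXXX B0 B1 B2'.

Sextets: v=47, y=50, 8=60, G=6
24-bit: (47<<18) | (50<<12) | (60<<6) | 6
      = 0xBC0000 | 0x032000 | 0x000F00 | 0x000006
      = 0xBF2F06
Bytes: (v>>16)&0xFF=BF, (v>>8)&0xFF=2F, v&0xFF=06

Answer: 0xBF2F06 BF 2F 06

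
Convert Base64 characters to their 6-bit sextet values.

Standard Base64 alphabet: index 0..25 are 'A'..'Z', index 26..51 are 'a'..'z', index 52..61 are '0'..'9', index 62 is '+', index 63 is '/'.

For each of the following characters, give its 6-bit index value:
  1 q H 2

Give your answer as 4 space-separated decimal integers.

'1': 0..9 range, 52 + ord('1') − ord('0') = 53
'q': a..z range, 26 + ord('q') − ord('a') = 42
'H': A..Z range, ord('H') − ord('A') = 7
'2': 0..9 range, 52 + ord('2') − ord('0') = 54

Answer: 53 42 7 54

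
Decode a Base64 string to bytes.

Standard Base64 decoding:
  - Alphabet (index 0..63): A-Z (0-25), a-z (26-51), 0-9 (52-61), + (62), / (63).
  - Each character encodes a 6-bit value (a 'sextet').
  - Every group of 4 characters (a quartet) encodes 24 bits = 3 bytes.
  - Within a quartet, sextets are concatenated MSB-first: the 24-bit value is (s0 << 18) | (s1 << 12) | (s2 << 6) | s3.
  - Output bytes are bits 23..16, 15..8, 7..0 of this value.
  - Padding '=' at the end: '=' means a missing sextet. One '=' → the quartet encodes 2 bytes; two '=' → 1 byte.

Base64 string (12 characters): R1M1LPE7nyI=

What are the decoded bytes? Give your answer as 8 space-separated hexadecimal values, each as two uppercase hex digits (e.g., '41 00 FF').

Answer: 47 53 35 2C F1 3B 9F 22

Derivation:
After char 0 ('R'=17): chars_in_quartet=1 acc=0x11 bytes_emitted=0
After char 1 ('1'=53): chars_in_quartet=2 acc=0x475 bytes_emitted=0
After char 2 ('M'=12): chars_in_quartet=3 acc=0x11D4C bytes_emitted=0
After char 3 ('1'=53): chars_in_quartet=4 acc=0x475335 -> emit 47 53 35, reset; bytes_emitted=3
After char 4 ('L'=11): chars_in_quartet=1 acc=0xB bytes_emitted=3
After char 5 ('P'=15): chars_in_quartet=2 acc=0x2CF bytes_emitted=3
After char 6 ('E'=4): chars_in_quartet=3 acc=0xB3C4 bytes_emitted=3
After char 7 ('7'=59): chars_in_quartet=4 acc=0x2CF13B -> emit 2C F1 3B, reset; bytes_emitted=6
After char 8 ('n'=39): chars_in_quartet=1 acc=0x27 bytes_emitted=6
After char 9 ('y'=50): chars_in_quartet=2 acc=0x9F2 bytes_emitted=6
After char 10 ('I'=8): chars_in_quartet=3 acc=0x27C88 bytes_emitted=6
Padding '=': partial quartet acc=0x27C88 -> emit 9F 22; bytes_emitted=8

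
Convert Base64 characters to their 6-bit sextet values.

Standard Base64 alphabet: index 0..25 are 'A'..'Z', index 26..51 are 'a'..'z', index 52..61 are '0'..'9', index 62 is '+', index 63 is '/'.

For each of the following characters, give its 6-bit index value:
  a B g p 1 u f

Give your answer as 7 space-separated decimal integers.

Answer: 26 1 32 41 53 46 31

Derivation:
'a': a..z range, 26 + ord('a') − ord('a') = 26
'B': A..Z range, ord('B') − ord('A') = 1
'g': a..z range, 26 + ord('g') − ord('a') = 32
'p': a..z range, 26 + ord('p') − ord('a') = 41
'1': 0..9 range, 52 + ord('1') − ord('0') = 53
'u': a..z range, 26 + ord('u') − ord('a') = 46
'f': a..z range, 26 + ord('f') − ord('a') = 31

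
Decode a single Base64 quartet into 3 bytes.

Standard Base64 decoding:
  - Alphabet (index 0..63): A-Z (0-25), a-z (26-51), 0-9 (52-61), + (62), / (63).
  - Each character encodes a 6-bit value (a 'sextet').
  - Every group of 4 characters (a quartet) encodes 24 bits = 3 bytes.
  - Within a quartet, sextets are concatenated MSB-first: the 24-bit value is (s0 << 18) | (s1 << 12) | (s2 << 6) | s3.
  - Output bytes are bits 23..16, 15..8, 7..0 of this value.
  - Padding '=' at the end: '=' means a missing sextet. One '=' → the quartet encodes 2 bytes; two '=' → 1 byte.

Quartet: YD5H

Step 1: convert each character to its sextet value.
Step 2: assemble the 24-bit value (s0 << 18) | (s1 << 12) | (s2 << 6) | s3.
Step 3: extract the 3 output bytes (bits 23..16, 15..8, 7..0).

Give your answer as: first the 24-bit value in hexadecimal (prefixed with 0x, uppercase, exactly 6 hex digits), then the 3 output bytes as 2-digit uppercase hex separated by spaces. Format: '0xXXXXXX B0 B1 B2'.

Sextets: Y=24, D=3, 5=57, H=7
24-bit: (24<<18) | (3<<12) | (57<<6) | 7
      = 0x600000 | 0x003000 | 0x000E40 | 0x000007
      = 0x603E47
Bytes: (v>>16)&0xFF=60, (v>>8)&0xFF=3E, v&0xFF=47

Answer: 0x603E47 60 3E 47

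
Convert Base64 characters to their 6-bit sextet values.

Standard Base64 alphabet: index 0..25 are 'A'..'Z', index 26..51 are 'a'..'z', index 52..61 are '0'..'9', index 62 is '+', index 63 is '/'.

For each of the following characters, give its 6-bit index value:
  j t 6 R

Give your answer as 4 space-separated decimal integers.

Answer: 35 45 58 17

Derivation:
'j': a..z range, 26 + ord('j') − ord('a') = 35
't': a..z range, 26 + ord('t') − ord('a') = 45
'6': 0..9 range, 52 + ord('6') − ord('0') = 58
'R': A..Z range, ord('R') − ord('A') = 17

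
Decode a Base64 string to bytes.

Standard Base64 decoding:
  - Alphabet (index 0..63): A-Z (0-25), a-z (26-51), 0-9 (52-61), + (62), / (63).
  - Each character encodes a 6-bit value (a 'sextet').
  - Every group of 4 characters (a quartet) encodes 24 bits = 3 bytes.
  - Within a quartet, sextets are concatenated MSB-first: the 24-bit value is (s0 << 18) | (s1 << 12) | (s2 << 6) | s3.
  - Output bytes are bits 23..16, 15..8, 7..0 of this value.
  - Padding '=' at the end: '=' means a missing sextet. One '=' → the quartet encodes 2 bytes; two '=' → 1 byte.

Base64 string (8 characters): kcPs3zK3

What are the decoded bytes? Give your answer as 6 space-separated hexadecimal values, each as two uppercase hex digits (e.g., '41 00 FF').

After char 0 ('k'=36): chars_in_quartet=1 acc=0x24 bytes_emitted=0
After char 1 ('c'=28): chars_in_quartet=2 acc=0x91C bytes_emitted=0
After char 2 ('P'=15): chars_in_quartet=3 acc=0x2470F bytes_emitted=0
After char 3 ('s'=44): chars_in_quartet=4 acc=0x91C3EC -> emit 91 C3 EC, reset; bytes_emitted=3
After char 4 ('3'=55): chars_in_quartet=1 acc=0x37 bytes_emitted=3
After char 5 ('z'=51): chars_in_quartet=2 acc=0xDF3 bytes_emitted=3
After char 6 ('K'=10): chars_in_quartet=3 acc=0x37CCA bytes_emitted=3
After char 7 ('3'=55): chars_in_quartet=4 acc=0xDF32B7 -> emit DF 32 B7, reset; bytes_emitted=6

Answer: 91 C3 EC DF 32 B7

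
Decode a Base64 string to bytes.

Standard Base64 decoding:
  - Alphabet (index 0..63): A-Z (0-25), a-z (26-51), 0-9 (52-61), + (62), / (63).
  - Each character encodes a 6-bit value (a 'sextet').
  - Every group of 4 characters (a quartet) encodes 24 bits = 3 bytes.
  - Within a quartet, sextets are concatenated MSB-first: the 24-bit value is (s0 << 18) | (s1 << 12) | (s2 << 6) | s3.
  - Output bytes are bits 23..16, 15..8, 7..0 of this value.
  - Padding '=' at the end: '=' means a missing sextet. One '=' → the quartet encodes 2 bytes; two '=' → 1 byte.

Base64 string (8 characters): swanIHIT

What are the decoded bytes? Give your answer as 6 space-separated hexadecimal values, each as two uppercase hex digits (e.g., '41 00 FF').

Answer: B3 06 A7 20 72 13

Derivation:
After char 0 ('s'=44): chars_in_quartet=1 acc=0x2C bytes_emitted=0
After char 1 ('w'=48): chars_in_quartet=2 acc=0xB30 bytes_emitted=0
After char 2 ('a'=26): chars_in_quartet=3 acc=0x2CC1A bytes_emitted=0
After char 3 ('n'=39): chars_in_quartet=4 acc=0xB306A7 -> emit B3 06 A7, reset; bytes_emitted=3
After char 4 ('I'=8): chars_in_quartet=1 acc=0x8 bytes_emitted=3
After char 5 ('H'=7): chars_in_quartet=2 acc=0x207 bytes_emitted=3
After char 6 ('I'=8): chars_in_quartet=3 acc=0x81C8 bytes_emitted=3
After char 7 ('T'=19): chars_in_quartet=4 acc=0x207213 -> emit 20 72 13, reset; bytes_emitted=6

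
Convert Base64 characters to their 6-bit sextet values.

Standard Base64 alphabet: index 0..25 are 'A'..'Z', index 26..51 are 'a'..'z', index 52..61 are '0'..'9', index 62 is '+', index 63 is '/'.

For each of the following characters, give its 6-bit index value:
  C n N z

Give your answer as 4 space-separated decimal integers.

'C': A..Z range, ord('C') − ord('A') = 2
'n': a..z range, 26 + ord('n') − ord('a') = 39
'N': A..Z range, ord('N') − ord('A') = 13
'z': a..z range, 26 + ord('z') − ord('a') = 51

Answer: 2 39 13 51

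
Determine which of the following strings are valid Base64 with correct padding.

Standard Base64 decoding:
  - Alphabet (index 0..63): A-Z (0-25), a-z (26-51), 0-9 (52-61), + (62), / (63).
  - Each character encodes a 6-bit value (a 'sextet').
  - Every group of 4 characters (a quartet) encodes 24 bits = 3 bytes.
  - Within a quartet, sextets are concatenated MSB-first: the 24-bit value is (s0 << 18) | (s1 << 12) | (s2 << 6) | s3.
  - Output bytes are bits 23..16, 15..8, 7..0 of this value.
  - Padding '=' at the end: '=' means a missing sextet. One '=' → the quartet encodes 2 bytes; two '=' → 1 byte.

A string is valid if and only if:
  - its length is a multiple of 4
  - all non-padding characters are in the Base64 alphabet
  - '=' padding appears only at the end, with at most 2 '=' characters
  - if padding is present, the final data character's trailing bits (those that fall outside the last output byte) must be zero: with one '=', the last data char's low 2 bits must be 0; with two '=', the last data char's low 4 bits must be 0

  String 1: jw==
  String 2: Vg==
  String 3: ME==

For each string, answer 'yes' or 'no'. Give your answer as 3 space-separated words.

String 1: 'jw==' → valid
String 2: 'Vg==' → valid
String 3: 'ME==' → invalid (bad trailing bits)

Answer: yes yes no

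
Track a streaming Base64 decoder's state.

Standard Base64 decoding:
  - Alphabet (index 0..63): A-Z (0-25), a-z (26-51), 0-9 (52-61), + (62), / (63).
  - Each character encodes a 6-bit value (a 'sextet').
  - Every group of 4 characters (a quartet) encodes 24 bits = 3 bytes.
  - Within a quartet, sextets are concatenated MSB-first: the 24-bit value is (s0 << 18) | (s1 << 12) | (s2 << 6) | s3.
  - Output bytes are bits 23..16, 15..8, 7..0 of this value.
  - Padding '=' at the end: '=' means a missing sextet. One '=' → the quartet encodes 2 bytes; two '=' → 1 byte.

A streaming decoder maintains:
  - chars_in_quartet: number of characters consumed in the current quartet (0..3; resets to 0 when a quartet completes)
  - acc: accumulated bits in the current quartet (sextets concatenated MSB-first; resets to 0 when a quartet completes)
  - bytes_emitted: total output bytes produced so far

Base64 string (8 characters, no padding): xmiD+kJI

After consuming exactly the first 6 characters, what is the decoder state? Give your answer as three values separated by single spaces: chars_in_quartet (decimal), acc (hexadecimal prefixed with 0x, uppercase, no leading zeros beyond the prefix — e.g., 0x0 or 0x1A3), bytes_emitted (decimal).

Answer: 2 0xFA4 3

Derivation:
After char 0 ('x'=49): chars_in_quartet=1 acc=0x31 bytes_emitted=0
After char 1 ('m'=38): chars_in_quartet=2 acc=0xC66 bytes_emitted=0
After char 2 ('i'=34): chars_in_quartet=3 acc=0x319A2 bytes_emitted=0
After char 3 ('D'=3): chars_in_quartet=4 acc=0xC66883 -> emit C6 68 83, reset; bytes_emitted=3
After char 4 ('+'=62): chars_in_quartet=1 acc=0x3E bytes_emitted=3
After char 5 ('k'=36): chars_in_quartet=2 acc=0xFA4 bytes_emitted=3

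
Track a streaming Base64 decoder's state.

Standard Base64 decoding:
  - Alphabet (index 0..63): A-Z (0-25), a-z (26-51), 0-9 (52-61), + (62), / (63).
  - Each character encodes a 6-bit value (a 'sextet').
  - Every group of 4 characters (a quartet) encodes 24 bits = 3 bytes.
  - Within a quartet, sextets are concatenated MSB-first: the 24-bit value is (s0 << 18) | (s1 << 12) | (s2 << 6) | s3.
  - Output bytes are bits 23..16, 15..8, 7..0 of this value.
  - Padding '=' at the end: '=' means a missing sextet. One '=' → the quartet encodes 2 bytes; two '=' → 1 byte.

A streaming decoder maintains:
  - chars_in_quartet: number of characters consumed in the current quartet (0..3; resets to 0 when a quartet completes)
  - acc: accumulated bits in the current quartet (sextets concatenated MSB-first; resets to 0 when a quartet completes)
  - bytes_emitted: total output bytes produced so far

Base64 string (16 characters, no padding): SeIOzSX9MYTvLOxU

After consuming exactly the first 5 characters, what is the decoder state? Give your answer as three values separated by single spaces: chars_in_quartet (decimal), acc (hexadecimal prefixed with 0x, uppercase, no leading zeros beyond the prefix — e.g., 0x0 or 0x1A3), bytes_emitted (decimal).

Answer: 1 0x33 3

Derivation:
After char 0 ('S'=18): chars_in_quartet=1 acc=0x12 bytes_emitted=0
After char 1 ('e'=30): chars_in_quartet=2 acc=0x49E bytes_emitted=0
After char 2 ('I'=8): chars_in_quartet=3 acc=0x12788 bytes_emitted=0
After char 3 ('O'=14): chars_in_quartet=4 acc=0x49E20E -> emit 49 E2 0E, reset; bytes_emitted=3
After char 4 ('z'=51): chars_in_quartet=1 acc=0x33 bytes_emitted=3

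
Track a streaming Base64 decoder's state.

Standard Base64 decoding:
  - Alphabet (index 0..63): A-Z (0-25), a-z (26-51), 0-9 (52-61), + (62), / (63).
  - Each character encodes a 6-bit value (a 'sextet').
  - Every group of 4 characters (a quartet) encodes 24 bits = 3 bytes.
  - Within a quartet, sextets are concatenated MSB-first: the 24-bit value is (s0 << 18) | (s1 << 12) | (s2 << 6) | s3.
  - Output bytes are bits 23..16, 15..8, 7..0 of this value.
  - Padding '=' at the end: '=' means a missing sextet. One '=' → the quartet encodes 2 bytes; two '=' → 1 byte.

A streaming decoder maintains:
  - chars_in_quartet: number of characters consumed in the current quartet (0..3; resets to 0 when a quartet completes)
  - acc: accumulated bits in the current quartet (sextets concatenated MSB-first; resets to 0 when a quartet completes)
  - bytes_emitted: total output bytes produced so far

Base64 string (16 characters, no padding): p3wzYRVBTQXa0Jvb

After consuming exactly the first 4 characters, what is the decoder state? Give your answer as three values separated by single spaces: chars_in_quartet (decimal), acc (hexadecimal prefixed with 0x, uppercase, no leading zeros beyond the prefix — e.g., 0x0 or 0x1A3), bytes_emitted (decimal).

Answer: 0 0x0 3

Derivation:
After char 0 ('p'=41): chars_in_quartet=1 acc=0x29 bytes_emitted=0
After char 1 ('3'=55): chars_in_quartet=2 acc=0xA77 bytes_emitted=0
After char 2 ('w'=48): chars_in_quartet=3 acc=0x29DF0 bytes_emitted=0
After char 3 ('z'=51): chars_in_quartet=4 acc=0xA77C33 -> emit A7 7C 33, reset; bytes_emitted=3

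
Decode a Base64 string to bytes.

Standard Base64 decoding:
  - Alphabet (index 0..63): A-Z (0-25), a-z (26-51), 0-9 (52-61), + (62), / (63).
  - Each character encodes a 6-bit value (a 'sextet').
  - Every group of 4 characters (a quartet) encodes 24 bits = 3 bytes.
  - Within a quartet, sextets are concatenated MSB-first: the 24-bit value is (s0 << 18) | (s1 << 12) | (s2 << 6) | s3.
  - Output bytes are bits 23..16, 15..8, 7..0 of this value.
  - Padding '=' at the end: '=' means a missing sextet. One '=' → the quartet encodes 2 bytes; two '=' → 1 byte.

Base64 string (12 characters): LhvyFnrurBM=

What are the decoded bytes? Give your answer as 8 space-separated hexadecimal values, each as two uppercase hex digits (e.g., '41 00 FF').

Answer: 2E 1B F2 16 7A EE AC 13

Derivation:
After char 0 ('L'=11): chars_in_quartet=1 acc=0xB bytes_emitted=0
After char 1 ('h'=33): chars_in_quartet=2 acc=0x2E1 bytes_emitted=0
After char 2 ('v'=47): chars_in_quartet=3 acc=0xB86F bytes_emitted=0
After char 3 ('y'=50): chars_in_quartet=4 acc=0x2E1BF2 -> emit 2E 1B F2, reset; bytes_emitted=3
After char 4 ('F'=5): chars_in_quartet=1 acc=0x5 bytes_emitted=3
After char 5 ('n'=39): chars_in_quartet=2 acc=0x167 bytes_emitted=3
After char 6 ('r'=43): chars_in_quartet=3 acc=0x59EB bytes_emitted=3
After char 7 ('u'=46): chars_in_quartet=4 acc=0x167AEE -> emit 16 7A EE, reset; bytes_emitted=6
After char 8 ('r'=43): chars_in_quartet=1 acc=0x2B bytes_emitted=6
After char 9 ('B'=1): chars_in_quartet=2 acc=0xAC1 bytes_emitted=6
After char 10 ('M'=12): chars_in_quartet=3 acc=0x2B04C bytes_emitted=6
Padding '=': partial quartet acc=0x2B04C -> emit AC 13; bytes_emitted=8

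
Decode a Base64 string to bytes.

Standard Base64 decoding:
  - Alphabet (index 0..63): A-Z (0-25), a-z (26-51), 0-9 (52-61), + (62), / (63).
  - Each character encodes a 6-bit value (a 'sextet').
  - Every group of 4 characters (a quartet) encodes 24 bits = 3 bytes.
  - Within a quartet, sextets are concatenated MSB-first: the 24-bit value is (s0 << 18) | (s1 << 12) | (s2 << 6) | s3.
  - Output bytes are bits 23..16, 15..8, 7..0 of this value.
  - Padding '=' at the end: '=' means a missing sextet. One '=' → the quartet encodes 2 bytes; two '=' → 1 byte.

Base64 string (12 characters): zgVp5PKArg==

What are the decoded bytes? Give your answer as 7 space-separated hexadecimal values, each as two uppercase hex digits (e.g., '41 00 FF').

Answer: CE 05 69 E4 F2 80 AE

Derivation:
After char 0 ('z'=51): chars_in_quartet=1 acc=0x33 bytes_emitted=0
After char 1 ('g'=32): chars_in_quartet=2 acc=0xCE0 bytes_emitted=0
After char 2 ('V'=21): chars_in_quartet=3 acc=0x33815 bytes_emitted=0
After char 3 ('p'=41): chars_in_quartet=4 acc=0xCE0569 -> emit CE 05 69, reset; bytes_emitted=3
After char 4 ('5'=57): chars_in_quartet=1 acc=0x39 bytes_emitted=3
After char 5 ('P'=15): chars_in_quartet=2 acc=0xE4F bytes_emitted=3
After char 6 ('K'=10): chars_in_quartet=3 acc=0x393CA bytes_emitted=3
After char 7 ('A'=0): chars_in_quartet=4 acc=0xE4F280 -> emit E4 F2 80, reset; bytes_emitted=6
After char 8 ('r'=43): chars_in_quartet=1 acc=0x2B bytes_emitted=6
After char 9 ('g'=32): chars_in_quartet=2 acc=0xAE0 bytes_emitted=6
Padding '==': partial quartet acc=0xAE0 -> emit AE; bytes_emitted=7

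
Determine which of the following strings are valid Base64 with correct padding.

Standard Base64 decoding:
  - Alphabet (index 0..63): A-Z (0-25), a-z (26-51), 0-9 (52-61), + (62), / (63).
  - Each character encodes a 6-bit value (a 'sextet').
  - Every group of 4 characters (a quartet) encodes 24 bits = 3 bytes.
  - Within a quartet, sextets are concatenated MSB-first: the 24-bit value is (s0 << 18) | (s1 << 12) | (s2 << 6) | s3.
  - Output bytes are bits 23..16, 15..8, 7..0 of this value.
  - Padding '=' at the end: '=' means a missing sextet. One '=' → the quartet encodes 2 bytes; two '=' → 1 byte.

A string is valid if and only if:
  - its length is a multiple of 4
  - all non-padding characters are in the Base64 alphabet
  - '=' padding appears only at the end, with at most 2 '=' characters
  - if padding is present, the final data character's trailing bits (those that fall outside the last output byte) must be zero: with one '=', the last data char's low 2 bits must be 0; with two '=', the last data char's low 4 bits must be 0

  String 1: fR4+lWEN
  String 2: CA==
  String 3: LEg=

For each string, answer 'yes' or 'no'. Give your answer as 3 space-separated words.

String 1: 'fR4+lWEN' → valid
String 2: 'CA==' → valid
String 3: 'LEg=' → valid

Answer: yes yes yes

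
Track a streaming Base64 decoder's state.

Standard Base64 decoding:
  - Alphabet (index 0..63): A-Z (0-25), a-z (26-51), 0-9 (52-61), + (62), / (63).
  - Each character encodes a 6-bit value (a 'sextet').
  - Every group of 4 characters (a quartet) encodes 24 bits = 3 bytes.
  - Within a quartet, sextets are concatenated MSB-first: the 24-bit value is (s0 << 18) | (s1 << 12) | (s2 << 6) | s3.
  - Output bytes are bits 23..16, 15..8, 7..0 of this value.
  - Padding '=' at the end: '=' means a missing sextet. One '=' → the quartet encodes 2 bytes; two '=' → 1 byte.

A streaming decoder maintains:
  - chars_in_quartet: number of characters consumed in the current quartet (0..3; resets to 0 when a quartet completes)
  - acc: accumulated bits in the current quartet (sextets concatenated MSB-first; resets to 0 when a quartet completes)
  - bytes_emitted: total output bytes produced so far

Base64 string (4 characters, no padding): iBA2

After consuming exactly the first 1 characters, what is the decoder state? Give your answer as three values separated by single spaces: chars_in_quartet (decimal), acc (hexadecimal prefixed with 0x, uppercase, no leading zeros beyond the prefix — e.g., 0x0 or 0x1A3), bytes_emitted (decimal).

Answer: 1 0x22 0

Derivation:
After char 0 ('i'=34): chars_in_quartet=1 acc=0x22 bytes_emitted=0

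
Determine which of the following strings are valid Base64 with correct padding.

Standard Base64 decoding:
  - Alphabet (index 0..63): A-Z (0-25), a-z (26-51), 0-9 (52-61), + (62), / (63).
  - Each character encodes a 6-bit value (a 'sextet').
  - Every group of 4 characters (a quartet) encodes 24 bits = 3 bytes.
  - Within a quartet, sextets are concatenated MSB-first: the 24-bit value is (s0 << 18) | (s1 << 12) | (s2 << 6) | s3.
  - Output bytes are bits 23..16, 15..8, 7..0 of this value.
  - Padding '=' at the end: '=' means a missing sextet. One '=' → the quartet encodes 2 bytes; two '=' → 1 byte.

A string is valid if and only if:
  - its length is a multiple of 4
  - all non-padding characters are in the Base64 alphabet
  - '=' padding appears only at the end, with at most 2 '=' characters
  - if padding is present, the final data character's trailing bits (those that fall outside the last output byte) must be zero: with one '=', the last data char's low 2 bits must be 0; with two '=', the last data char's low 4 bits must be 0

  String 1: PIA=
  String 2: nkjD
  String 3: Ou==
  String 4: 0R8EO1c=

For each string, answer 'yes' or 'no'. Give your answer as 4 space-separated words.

String 1: 'PIA=' → valid
String 2: 'nkjD' → valid
String 3: 'Ou==' → invalid (bad trailing bits)
String 4: '0R8EO1c=' → valid

Answer: yes yes no yes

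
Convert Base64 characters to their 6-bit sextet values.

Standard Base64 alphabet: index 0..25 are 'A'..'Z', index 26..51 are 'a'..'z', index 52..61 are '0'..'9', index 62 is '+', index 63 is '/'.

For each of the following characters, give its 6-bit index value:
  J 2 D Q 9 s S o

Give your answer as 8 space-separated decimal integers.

'J': A..Z range, ord('J') − ord('A') = 9
'2': 0..9 range, 52 + ord('2') − ord('0') = 54
'D': A..Z range, ord('D') − ord('A') = 3
'Q': A..Z range, ord('Q') − ord('A') = 16
'9': 0..9 range, 52 + ord('9') − ord('0') = 61
's': a..z range, 26 + ord('s') − ord('a') = 44
'S': A..Z range, ord('S') − ord('A') = 18
'o': a..z range, 26 + ord('o') − ord('a') = 40

Answer: 9 54 3 16 61 44 18 40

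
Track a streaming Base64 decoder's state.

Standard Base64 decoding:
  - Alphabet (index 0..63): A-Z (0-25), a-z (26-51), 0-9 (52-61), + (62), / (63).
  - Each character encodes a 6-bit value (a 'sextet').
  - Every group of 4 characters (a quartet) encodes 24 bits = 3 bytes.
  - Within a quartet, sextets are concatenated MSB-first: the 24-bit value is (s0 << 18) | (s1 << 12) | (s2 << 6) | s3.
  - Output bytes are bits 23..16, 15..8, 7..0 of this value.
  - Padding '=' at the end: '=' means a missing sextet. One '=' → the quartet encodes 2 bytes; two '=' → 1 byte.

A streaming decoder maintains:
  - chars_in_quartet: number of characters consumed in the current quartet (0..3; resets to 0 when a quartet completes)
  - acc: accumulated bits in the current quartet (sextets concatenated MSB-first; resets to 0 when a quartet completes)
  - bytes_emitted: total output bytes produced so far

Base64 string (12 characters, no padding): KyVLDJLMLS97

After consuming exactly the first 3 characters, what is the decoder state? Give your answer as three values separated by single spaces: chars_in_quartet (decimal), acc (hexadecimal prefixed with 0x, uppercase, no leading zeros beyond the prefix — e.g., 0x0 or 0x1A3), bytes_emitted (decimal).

Answer: 3 0xAC95 0

Derivation:
After char 0 ('K'=10): chars_in_quartet=1 acc=0xA bytes_emitted=0
After char 1 ('y'=50): chars_in_quartet=2 acc=0x2B2 bytes_emitted=0
After char 2 ('V'=21): chars_in_quartet=3 acc=0xAC95 bytes_emitted=0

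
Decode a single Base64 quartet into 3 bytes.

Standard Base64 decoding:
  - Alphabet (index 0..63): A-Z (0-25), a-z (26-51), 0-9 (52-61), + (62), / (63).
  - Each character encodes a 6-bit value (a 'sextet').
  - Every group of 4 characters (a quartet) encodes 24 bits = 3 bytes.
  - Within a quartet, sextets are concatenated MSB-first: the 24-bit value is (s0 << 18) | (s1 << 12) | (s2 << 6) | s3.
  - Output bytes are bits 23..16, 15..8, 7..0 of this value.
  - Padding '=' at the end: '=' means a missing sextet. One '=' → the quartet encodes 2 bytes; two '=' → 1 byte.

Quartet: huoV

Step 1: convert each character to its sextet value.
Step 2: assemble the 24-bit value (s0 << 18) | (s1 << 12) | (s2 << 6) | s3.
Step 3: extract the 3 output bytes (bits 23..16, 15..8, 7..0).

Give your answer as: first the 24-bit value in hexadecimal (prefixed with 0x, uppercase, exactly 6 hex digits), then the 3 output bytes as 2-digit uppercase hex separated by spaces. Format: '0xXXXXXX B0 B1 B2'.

Sextets: h=33, u=46, o=40, V=21
24-bit: (33<<18) | (46<<12) | (40<<6) | 21
      = 0x840000 | 0x02E000 | 0x000A00 | 0x000015
      = 0x86EA15
Bytes: (v>>16)&0xFF=86, (v>>8)&0xFF=EA, v&0xFF=15

Answer: 0x86EA15 86 EA 15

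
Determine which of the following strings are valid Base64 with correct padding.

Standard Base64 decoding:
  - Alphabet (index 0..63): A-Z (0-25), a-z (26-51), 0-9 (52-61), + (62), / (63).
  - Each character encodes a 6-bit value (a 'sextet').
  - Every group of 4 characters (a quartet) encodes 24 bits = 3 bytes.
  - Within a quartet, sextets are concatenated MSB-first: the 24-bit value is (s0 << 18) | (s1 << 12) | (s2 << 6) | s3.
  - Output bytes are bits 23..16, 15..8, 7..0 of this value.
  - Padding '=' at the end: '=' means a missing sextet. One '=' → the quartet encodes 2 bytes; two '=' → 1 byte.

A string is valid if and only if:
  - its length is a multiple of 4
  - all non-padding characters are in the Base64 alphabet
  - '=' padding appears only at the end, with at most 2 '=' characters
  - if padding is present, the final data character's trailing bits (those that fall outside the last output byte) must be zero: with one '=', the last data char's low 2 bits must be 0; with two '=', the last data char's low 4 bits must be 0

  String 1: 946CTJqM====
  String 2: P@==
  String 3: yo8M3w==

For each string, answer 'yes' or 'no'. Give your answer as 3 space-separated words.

String 1: '946CTJqM====' → invalid (4 pad chars (max 2))
String 2: 'P@==' → invalid (bad char(s): ['@'])
String 3: 'yo8M3w==' → valid

Answer: no no yes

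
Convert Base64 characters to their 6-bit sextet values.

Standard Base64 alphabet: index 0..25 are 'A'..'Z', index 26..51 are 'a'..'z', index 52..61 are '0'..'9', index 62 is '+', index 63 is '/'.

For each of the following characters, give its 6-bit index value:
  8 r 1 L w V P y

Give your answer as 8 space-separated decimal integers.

Answer: 60 43 53 11 48 21 15 50

Derivation:
'8': 0..9 range, 52 + ord('8') − ord('0') = 60
'r': a..z range, 26 + ord('r') − ord('a') = 43
'1': 0..9 range, 52 + ord('1') − ord('0') = 53
'L': A..Z range, ord('L') − ord('A') = 11
'w': a..z range, 26 + ord('w') − ord('a') = 48
'V': A..Z range, ord('V') − ord('A') = 21
'P': A..Z range, ord('P') − ord('A') = 15
'y': a..z range, 26 + ord('y') − ord('a') = 50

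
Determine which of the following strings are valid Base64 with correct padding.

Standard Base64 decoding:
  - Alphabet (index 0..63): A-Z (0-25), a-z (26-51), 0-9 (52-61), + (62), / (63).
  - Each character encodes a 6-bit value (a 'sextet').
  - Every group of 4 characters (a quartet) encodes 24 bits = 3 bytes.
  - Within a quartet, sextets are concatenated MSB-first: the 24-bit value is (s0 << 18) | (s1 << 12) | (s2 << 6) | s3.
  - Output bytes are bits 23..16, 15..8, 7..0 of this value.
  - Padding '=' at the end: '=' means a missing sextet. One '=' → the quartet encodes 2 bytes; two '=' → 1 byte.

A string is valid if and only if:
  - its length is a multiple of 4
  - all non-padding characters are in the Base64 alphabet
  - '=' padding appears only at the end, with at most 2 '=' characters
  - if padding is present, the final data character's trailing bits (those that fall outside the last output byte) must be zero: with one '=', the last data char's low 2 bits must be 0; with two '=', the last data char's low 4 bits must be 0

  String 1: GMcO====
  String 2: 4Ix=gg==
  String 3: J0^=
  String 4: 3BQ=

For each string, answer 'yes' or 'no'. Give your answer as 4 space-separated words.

Answer: no no no yes

Derivation:
String 1: 'GMcO====' → invalid (4 pad chars (max 2))
String 2: '4Ix=gg==' → invalid (bad char(s): ['=']; '=' in middle)
String 3: 'J0^=' → invalid (bad char(s): ['^'])
String 4: '3BQ=' → valid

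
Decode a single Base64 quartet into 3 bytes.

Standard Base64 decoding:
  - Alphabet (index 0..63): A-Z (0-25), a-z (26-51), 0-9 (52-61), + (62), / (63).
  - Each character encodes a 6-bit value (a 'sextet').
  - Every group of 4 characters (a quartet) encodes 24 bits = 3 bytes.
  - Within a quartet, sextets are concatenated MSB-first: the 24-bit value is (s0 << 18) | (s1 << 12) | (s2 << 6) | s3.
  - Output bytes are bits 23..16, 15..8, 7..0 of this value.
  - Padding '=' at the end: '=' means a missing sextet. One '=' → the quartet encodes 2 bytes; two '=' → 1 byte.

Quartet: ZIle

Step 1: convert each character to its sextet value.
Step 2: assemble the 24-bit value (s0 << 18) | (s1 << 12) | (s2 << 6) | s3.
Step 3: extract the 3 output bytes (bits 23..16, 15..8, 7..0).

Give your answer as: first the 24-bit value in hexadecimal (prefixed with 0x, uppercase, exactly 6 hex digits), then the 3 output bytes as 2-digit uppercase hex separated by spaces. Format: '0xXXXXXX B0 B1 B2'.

Answer: 0x64895E 64 89 5E

Derivation:
Sextets: Z=25, I=8, l=37, e=30
24-bit: (25<<18) | (8<<12) | (37<<6) | 30
      = 0x640000 | 0x008000 | 0x000940 | 0x00001E
      = 0x64895E
Bytes: (v>>16)&0xFF=64, (v>>8)&0xFF=89, v&0xFF=5E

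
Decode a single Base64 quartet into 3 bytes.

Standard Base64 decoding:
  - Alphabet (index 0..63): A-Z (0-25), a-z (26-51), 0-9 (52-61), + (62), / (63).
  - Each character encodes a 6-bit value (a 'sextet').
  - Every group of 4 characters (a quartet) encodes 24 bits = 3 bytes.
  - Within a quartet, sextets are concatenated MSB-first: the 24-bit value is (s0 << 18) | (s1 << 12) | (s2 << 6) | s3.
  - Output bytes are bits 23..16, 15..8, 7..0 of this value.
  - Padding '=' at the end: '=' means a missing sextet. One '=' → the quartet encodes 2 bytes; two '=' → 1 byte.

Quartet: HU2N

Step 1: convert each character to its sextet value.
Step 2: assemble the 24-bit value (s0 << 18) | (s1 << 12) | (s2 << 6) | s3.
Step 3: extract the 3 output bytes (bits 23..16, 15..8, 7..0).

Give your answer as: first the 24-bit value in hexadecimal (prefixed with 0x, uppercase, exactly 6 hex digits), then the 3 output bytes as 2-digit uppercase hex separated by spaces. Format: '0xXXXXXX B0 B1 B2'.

Answer: 0x1D4D8D 1D 4D 8D

Derivation:
Sextets: H=7, U=20, 2=54, N=13
24-bit: (7<<18) | (20<<12) | (54<<6) | 13
      = 0x1C0000 | 0x014000 | 0x000D80 | 0x00000D
      = 0x1D4D8D
Bytes: (v>>16)&0xFF=1D, (v>>8)&0xFF=4D, v&0xFF=8D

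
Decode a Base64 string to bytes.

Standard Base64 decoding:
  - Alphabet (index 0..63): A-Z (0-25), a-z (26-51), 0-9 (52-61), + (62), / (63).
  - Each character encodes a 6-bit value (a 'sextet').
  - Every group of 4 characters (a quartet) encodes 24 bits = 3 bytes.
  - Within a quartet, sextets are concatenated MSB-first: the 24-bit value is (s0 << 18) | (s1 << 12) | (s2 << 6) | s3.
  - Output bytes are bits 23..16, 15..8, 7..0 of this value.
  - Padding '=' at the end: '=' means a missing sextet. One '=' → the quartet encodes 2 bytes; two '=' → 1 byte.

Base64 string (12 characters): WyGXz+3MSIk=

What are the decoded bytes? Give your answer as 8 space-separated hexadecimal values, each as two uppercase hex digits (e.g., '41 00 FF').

Answer: 5B 21 97 CF ED CC 48 89

Derivation:
After char 0 ('W'=22): chars_in_quartet=1 acc=0x16 bytes_emitted=0
After char 1 ('y'=50): chars_in_quartet=2 acc=0x5B2 bytes_emitted=0
After char 2 ('G'=6): chars_in_quartet=3 acc=0x16C86 bytes_emitted=0
After char 3 ('X'=23): chars_in_quartet=4 acc=0x5B2197 -> emit 5B 21 97, reset; bytes_emitted=3
After char 4 ('z'=51): chars_in_quartet=1 acc=0x33 bytes_emitted=3
After char 5 ('+'=62): chars_in_quartet=2 acc=0xCFE bytes_emitted=3
After char 6 ('3'=55): chars_in_quartet=3 acc=0x33FB7 bytes_emitted=3
After char 7 ('M'=12): chars_in_quartet=4 acc=0xCFEDCC -> emit CF ED CC, reset; bytes_emitted=6
After char 8 ('S'=18): chars_in_quartet=1 acc=0x12 bytes_emitted=6
After char 9 ('I'=8): chars_in_quartet=2 acc=0x488 bytes_emitted=6
After char 10 ('k'=36): chars_in_quartet=3 acc=0x12224 bytes_emitted=6
Padding '=': partial quartet acc=0x12224 -> emit 48 89; bytes_emitted=8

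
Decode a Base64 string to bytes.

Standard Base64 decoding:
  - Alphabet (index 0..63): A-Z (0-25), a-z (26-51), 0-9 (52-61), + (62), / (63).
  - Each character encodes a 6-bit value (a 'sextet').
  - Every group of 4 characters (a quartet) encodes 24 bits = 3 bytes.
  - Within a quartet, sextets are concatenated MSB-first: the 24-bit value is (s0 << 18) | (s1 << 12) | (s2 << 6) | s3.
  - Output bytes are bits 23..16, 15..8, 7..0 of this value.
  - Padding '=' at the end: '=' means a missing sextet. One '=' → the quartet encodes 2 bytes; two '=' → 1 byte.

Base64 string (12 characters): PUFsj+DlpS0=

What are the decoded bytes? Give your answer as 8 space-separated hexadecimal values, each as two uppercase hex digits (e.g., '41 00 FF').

Answer: 3D 41 6C 8F E0 E5 A5 2D

Derivation:
After char 0 ('P'=15): chars_in_quartet=1 acc=0xF bytes_emitted=0
After char 1 ('U'=20): chars_in_quartet=2 acc=0x3D4 bytes_emitted=0
After char 2 ('F'=5): chars_in_quartet=3 acc=0xF505 bytes_emitted=0
After char 3 ('s'=44): chars_in_quartet=4 acc=0x3D416C -> emit 3D 41 6C, reset; bytes_emitted=3
After char 4 ('j'=35): chars_in_quartet=1 acc=0x23 bytes_emitted=3
After char 5 ('+'=62): chars_in_quartet=2 acc=0x8FE bytes_emitted=3
After char 6 ('D'=3): chars_in_quartet=3 acc=0x23F83 bytes_emitted=3
After char 7 ('l'=37): chars_in_quartet=4 acc=0x8FE0E5 -> emit 8F E0 E5, reset; bytes_emitted=6
After char 8 ('p'=41): chars_in_quartet=1 acc=0x29 bytes_emitted=6
After char 9 ('S'=18): chars_in_quartet=2 acc=0xA52 bytes_emitted=6
After char 10 ('0'=52): chars_in_quartet=3 acc=0x294B4 bytes_emitted=6
Padding '=': partial quartet acc=0x294B4 -> emit A5 2D; bytes_emitted=8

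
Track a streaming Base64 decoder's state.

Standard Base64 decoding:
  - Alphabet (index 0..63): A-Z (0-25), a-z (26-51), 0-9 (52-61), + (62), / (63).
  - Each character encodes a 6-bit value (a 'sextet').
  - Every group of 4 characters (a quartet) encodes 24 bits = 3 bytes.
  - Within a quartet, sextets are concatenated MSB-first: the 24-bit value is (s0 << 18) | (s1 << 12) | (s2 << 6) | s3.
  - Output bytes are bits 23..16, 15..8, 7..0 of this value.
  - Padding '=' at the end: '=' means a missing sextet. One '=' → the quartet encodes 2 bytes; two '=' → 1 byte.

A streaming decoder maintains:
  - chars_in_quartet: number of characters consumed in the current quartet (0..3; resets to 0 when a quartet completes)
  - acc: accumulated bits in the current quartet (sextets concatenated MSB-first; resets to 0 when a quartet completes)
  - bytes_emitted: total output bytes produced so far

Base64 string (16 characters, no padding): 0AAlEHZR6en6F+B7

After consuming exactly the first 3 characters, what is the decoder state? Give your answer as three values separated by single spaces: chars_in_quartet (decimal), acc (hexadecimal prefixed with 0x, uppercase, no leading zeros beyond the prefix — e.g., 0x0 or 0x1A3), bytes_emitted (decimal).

Answer: 3 0x34000 0

Derivation:
After char 0 ('0'=52): chars_in_quartet=1 acc=0x34 bytes_emitted=0
After char 1 ('A'=0): chars_in_quartet=2 acc=0xD00 bytes_emitted=0
After char 2 ('A'=0): chars_in_quartet=3 acc=0x34000 bytes_emitted=0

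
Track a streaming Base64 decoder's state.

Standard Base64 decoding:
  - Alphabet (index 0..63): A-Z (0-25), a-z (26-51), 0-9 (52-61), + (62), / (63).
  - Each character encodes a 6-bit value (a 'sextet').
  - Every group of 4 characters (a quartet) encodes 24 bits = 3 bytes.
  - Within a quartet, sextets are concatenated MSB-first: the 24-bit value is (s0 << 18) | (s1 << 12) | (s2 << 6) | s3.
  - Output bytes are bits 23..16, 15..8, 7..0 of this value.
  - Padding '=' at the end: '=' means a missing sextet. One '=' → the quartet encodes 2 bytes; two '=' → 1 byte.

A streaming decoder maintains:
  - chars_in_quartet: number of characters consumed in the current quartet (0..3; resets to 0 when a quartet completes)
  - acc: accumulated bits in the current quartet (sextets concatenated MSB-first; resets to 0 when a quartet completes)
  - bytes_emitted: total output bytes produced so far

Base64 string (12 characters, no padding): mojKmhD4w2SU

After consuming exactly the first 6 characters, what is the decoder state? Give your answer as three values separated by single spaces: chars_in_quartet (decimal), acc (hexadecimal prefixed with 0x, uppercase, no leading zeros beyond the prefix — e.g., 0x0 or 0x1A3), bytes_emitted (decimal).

After char 0 ('m'=38): chars_in_quartet=1 acc=0x26 bytes_emitted=0
After char 1 ('o'=40): chars_in_quartet=2 acc=0x9A8 bytes_emitted=0
After char 2 ('j'=35): chars_in_quartet=3 acc=0x26A23 bytes_emitted=0
After char 3 ('K'=10): chars_in_quartet=4 acc=0x9A88CA -> emit 9A 88 CA, reset; bytes_emitted=3
After char 4 ('m'=38): chars_in_quartet=1 acc=0x26 bytes_emitted=3
After char 5 ('h'=33): chars_in_quartet=2 acc=0x9A1 bytes_emitted=3

Answer: 2 0x9A1 3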